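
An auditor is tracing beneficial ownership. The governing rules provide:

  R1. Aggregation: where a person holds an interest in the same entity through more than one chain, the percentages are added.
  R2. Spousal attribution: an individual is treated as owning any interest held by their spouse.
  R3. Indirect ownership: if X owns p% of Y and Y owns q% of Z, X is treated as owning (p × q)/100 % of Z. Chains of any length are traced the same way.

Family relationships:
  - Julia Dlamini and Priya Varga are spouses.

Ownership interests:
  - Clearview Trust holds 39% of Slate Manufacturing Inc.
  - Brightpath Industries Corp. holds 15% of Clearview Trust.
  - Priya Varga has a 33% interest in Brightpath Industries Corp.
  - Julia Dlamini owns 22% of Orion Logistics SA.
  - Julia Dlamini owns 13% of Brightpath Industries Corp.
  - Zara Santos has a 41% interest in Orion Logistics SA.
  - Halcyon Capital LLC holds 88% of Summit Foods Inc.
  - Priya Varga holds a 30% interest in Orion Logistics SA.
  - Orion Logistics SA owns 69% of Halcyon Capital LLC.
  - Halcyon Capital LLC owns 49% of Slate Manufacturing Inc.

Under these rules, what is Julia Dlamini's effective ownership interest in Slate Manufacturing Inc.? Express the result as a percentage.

20.2722%

By spousal attribution (R2), Julia Dlamini is treated as also owning Priya Varga's interest in Brightpath Industries Corp, giving 13% + 33% = 46%.
By spousal attribution (R2), Julia Dlamini is treated as also owning Priya Varga's interest in Orion Logistics SA, giving 22% + 30% = 52%.
Chain via Brightpath Industries Corp. → Clearview Trust (R3): 46% × 15% × 39% = 2.691% of Slate Manufacturing Inc.
Chain via Orion Logistics SA → Halcyon Capital LLC (R3): 52% × 69% × 49% = 17.5812% of Slate Manufacturing Inc.
Aggregating (R1): 2.691% + 17.5812% = 20.2722%.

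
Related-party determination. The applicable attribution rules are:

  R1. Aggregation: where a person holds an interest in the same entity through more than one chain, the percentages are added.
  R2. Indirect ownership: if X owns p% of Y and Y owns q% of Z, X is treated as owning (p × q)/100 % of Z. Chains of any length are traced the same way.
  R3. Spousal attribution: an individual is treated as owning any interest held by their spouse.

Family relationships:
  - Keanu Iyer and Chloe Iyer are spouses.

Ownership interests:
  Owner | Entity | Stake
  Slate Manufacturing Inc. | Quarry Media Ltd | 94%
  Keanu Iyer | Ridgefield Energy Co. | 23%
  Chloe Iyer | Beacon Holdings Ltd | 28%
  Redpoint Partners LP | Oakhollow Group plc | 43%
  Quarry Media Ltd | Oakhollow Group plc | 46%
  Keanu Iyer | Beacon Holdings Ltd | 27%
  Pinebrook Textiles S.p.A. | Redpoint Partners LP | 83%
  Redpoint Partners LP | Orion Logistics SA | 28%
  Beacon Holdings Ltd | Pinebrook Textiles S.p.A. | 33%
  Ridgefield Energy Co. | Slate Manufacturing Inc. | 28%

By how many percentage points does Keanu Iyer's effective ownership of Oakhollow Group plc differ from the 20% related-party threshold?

10.737609

By spousal attribution (R3), Keanu Iyer is treated as also owning Chloe Iyer's interest in Beacon Holdings Ltd, giving 27% + 28% = 55%.
Chain via Ridgefield Energy Co. → Slate Manufacturing Inc. → Quarry Media Ltd (R2): 23% × 28% × 94% × 46% = 2.784656% of Oakhollow Group plc.
Chain via Beacon Holdings Ltd → Pinebrook Textiles S.p.A. → Redpoint Partners LP (R2): 55% × 33% × 83% × 43% = 6.477735% of Oakhollow Group plc.
Aggregating (R1): 2.784656% + 6.477735% = 9.262391%.
9.262391% falls short of the 20% threshold by 10.737609 percentage points.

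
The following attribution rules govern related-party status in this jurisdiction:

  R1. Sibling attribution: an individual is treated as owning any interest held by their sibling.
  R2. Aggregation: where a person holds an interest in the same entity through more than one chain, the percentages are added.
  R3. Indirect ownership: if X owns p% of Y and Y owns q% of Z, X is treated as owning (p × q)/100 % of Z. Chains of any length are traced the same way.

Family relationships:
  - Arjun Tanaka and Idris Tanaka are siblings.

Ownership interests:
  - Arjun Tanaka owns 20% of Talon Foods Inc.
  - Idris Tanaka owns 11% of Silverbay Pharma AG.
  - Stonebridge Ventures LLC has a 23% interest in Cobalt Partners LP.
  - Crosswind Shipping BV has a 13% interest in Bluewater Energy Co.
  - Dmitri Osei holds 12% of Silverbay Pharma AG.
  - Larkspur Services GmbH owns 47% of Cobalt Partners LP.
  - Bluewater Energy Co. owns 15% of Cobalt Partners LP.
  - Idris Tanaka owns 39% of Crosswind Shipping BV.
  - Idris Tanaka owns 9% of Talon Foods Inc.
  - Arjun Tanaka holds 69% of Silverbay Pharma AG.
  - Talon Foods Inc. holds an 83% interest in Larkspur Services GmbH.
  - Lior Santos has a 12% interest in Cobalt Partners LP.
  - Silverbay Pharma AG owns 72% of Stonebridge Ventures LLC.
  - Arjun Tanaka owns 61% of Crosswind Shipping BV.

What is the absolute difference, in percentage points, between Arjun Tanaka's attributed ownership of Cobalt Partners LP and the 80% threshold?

By sibling attribution (R1), Arjun Tanaka is treated as also owning Idris Tanaka's interest in Silverbay Pharma AG, giving 69% + 11% = 80%.
By sibling attribution (R1), Arjun Tanaka is treated as also owning Idris Tanaka's interest in Crosswind Shipping BV, giving 61% + 39% = 100%.
By sibling attribution (R1), Arjun Tanaka is treated as also owning Idris Tanaka's interest in Talon Foods Inc, giving 20% + 9% = 29%.
Chain via Silverbay Pharma AG → Stonebridge Ventures LLC (R3): 80% × 72% × 23% = 13.248% of Cobalt Partners LP.
Chain via Crosswind Shipping BV → Bluewater Energy Co. (R3): 100% × 13% × 15% = 1.95% of Cobalt Partners LP.
Chain via Talon Foods Inc. → Larkspur Services GmbH (R3): 29% × 83% × 47% = 11.3129% of Cobalt Partners LP.
Aggregating (R2): 13.248% + 1.95% + 11.3129% = 26.5109%.
26.5109% falls short of the 80% threshold by 53.4891 percentage points.

53.4891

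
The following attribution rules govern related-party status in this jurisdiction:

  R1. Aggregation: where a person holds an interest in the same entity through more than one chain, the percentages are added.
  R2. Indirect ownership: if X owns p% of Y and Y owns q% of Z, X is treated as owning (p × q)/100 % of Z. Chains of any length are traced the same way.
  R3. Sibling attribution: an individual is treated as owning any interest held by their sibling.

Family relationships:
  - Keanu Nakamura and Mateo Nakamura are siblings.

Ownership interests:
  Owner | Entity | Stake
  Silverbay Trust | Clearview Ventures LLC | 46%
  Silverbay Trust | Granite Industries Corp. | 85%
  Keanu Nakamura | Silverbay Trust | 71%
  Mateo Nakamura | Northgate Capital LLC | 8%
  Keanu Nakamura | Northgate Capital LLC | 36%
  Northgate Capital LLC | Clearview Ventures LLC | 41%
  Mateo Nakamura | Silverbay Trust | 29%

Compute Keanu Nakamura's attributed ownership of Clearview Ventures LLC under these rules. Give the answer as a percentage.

64.04%

By sibling attribution (R3), Keanu Nakamura is treated as also owning Mateo Nakamura's interest in Silverbay Trust, giving 71% + 29% = 100%.
By sibling attribution (R3), Keanu Nakamura is treated as also owning Mateo Nakamura's interest in Northgate Capital LLC, giving 36% + 8% = 44%.
Chain via Silverbay Trust (R2): 100% × 46% = 46% of Clearview Ventures LLC.
Chain via Northgate Capital LLC (R2): 44% × 41% = 18.04% of Clearview Ventures LLC.
Aggregating (R1): 46% + 18.04% = 64.04%.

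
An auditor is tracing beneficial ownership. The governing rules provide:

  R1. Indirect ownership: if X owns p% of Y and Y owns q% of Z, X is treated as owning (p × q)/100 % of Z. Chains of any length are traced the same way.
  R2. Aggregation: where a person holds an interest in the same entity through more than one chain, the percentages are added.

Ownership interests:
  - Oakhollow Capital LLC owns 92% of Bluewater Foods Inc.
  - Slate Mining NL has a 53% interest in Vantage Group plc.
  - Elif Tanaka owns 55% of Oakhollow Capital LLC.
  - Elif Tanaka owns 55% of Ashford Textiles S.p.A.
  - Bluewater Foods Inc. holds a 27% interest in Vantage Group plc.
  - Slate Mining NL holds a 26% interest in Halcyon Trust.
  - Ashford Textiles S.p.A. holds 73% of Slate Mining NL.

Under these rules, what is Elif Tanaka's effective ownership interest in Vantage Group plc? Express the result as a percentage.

34.9415%

Chain via Oakhollow Capital LLC → Bluewater Foods Inc. (R1): 55% × 92% × 27% = 13.662% of Vantage Group plc.
Chain via Ashford Textiles S.p.A. → Slate Mining NL (R1): 55% × 73% × 53% = 21.2795% of Vantage Group plc.
Aggregating (R2): 13.662% + 21.2795% = 34.9415%.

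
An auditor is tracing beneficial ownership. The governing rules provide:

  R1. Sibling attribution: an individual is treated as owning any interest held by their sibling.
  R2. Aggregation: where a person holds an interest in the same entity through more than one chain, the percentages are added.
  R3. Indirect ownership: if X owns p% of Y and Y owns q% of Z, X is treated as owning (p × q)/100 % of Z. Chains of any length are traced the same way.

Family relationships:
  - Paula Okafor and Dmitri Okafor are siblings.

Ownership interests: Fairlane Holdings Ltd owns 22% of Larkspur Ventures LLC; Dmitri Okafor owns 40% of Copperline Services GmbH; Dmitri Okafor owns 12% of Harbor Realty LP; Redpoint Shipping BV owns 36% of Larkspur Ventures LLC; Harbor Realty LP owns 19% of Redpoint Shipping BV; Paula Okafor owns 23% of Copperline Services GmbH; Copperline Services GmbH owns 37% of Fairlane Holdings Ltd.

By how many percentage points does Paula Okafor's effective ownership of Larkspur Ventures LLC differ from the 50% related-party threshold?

44.051

By sibling attribution (R1), Paula Okafor is treated as also owning Dmitri Okafor's interest in Copperline Services GmbH, giving 23% + 40% = 63%.
By sibling attribution (R1), Paula Okafor is treated as owning Dmitri Okafor's 12% interest in Harbor Realty LP.
Chain via Copperline Services GmbH → Fairlane Holdings Ltd (R3): 63% × 37% × 22% = 5.1282% of Larkspur Ventures LLC.
Chain via Harbor Realty LP → Redpoint Shipping BV (R3): 12% × 19% × 36% = 0.8208% of Larkspur Ventures LLC.
Aggregating (R2): 5.1282% + 0.8208% = 5.949%.
5.949% falls short of the 50% threshold by 44.051 percentage points.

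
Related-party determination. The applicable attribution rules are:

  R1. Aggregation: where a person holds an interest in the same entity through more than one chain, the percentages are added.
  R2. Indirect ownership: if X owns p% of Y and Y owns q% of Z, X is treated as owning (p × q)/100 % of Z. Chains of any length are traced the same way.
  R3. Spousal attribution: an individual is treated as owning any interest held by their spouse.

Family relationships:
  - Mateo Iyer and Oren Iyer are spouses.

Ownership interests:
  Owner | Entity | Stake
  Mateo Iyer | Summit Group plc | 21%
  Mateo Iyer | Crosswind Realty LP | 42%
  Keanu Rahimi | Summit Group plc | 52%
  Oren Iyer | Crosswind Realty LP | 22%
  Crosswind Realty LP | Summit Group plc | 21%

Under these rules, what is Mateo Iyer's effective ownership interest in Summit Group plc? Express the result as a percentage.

34.44%

By spousal attribution (R3), Mateo Iyer is treated as also owning Oren Iyer's interest in Crosswind Realty LP, giving 42% + 22% = 64%.
Chain via Crosswind Realty LP (R2): 64% × 21% = 13.44% of Summit Group plc.
Direct interest in Summit Group plc: 21%.
Aggregating (R1): 13.44% + 21% = 34.44%.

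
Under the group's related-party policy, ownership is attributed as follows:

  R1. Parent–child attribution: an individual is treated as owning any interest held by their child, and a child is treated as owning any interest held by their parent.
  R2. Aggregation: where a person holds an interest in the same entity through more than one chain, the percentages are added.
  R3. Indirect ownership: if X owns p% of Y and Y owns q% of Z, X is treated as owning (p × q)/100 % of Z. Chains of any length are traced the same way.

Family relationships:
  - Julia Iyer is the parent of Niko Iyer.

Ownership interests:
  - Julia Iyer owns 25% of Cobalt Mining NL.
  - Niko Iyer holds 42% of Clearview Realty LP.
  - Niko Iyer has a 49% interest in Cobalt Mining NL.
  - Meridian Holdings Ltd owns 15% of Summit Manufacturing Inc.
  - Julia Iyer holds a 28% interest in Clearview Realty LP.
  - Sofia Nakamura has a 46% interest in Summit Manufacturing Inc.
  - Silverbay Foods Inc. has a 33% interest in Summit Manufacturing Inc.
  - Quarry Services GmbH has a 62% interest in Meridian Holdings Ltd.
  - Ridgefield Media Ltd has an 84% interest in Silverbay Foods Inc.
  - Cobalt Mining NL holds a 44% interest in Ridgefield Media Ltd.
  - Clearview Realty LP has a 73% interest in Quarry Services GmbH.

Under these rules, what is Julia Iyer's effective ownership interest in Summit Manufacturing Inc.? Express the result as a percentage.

13.777932%

By parent–child attribution (R1), Julia Iyer is treated as also owning Niko Iyer's interest in Cobalt Mining NL, giving 25% + 49% = 74%.
By parent–child attribution (R1), Julia Iyer is treated as also owning Niko Iyer's interest in Clearview Realty LP, giving 28% + 42% = 70%.
Chain via Cobalt Mining NL → Ridgefield Media Ltd → Silverbay Foods Inc. (R3): 74% × 44% × 84% × 33% = 9.025632% of Summit Manufacturing Inc.
Chain via Clearview Realty LP → Quarry Services GmbH → Meridian Holdings Ltd (R3): 70% × 73% × 62% × 15% = 4.7523% of Summit Manufacturing Inc.
Aggregating (R2): 9.025632% + 4.7523% = 13.777932%.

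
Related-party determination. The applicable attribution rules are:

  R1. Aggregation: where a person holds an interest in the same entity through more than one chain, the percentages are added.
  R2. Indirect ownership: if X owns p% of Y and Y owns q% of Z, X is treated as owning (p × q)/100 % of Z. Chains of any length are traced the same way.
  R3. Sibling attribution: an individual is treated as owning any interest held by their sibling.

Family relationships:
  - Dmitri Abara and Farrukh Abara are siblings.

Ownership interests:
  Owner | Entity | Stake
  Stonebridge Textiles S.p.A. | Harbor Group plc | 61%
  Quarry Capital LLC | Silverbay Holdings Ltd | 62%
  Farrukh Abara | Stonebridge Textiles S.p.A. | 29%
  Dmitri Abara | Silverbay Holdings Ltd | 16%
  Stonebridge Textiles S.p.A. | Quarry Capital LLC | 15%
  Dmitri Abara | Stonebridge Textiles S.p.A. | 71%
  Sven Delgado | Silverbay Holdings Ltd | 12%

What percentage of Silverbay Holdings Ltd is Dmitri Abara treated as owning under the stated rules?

25.3%

By sibling attribution (R3), Dmitri Abara is treated as also owning Farrukh Abara's interest in Stonebridge Textiles S.p.A, giving 71% + 29% = 100%.
Chain via Stonebridge Textiles S.p.A. → Quarry Capital LLC (R2): 100% × 15% × 62% = 9.3% of Silverbay Holdings Ltd.
Direct interest in Silverbay Holdings Ltd: 16%.
Aggregating (R1): 9.3% + 16% = 25.3%.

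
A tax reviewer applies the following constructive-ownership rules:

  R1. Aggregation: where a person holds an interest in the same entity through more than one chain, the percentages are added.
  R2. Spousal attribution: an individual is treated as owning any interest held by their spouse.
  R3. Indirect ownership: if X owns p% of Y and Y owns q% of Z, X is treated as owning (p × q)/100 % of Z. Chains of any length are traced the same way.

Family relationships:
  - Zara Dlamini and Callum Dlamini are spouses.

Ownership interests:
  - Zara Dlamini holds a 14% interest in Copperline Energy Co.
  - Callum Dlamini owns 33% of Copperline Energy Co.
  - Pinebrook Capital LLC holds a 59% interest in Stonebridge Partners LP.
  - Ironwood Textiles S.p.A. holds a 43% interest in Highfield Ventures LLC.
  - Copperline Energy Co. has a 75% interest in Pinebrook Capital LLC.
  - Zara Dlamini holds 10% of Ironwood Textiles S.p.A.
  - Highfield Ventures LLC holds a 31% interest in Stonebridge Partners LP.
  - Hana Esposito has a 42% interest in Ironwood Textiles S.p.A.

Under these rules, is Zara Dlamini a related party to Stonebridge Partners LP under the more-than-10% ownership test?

By spousal attribution (R2), Zara Dlamini is treated as also owning Callum Dlamini's interest in Copperline Energy Co, giving 14% + 33% = 47%.
Chain via Ironwood Textiles S.p.A. → Highfield Ventures LLC (R3): 10% × 43% × 31% = 1.333% of Stonebridge Partners LP.
Chain via Copperline Energy Co. → Pinebrook Capital LLC (R3): 47% × 75% × 59% = 20.7975% of Stonebridge Partners LP.
Aggregating (R1): 1.333% + 20.7975% = 22.1305%.
22.1305% exceeds the 10% threshold, so Zara is a related party to Stonebridge Partners LP.

Yes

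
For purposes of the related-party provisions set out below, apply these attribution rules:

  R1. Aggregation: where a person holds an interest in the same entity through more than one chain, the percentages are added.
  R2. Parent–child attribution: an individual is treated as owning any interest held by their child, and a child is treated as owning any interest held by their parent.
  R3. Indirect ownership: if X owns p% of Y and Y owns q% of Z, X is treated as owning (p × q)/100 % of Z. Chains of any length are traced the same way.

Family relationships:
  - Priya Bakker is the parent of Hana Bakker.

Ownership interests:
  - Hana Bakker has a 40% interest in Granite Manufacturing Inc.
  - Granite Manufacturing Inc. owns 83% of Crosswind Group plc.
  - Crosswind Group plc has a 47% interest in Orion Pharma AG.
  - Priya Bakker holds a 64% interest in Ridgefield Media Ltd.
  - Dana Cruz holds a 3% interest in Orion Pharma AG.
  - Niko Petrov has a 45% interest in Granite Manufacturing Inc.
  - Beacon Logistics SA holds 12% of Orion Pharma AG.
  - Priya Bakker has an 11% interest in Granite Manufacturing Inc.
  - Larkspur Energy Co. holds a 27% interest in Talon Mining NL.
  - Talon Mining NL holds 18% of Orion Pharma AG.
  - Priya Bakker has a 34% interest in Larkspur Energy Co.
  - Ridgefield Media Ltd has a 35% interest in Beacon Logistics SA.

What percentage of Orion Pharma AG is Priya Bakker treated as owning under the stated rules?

24.2355%

By parent–child attribution (R2), Priya Bakker is treated as also owning Hana Bakker's interest in Granite Manufacturing Inc, giving 11% + 40% = 51%.
Chain via Granite Manufacturing Inc. → Crosswind Group plc (R3): 51% × 83% × 47% = 19.8951% of Orion Pharma AG.
Chain via Ridgefield Media Ltd → Beacon Logistics SA (R3): 64% × 35% × 12% = 2.688% of Orion Pharma AG.
Chain via Larkspur Energy Co. → Talon Mining NL (R3): 34% × 27% × 18% = 1.6524% of Orion Pharma AG.
Aggregating (R1): 19.8951% + 2.688% + 1.6524% = 24.2355%.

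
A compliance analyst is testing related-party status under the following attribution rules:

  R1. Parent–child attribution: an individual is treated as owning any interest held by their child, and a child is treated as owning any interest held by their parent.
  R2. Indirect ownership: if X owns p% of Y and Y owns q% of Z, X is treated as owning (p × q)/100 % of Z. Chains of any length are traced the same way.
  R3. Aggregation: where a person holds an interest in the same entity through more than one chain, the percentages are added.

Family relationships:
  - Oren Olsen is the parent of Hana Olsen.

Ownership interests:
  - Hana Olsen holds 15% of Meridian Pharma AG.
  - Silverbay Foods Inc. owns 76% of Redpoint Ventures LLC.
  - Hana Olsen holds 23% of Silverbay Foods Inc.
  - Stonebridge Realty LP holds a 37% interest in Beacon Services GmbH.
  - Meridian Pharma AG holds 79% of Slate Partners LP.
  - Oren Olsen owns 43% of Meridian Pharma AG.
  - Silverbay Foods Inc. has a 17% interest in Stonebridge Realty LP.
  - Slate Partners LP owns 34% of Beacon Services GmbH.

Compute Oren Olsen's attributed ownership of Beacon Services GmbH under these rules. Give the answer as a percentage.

17.0255%

By parent–child attribution (R1), Oren Olsen is treated as also owning Hana Olsen's interest in Meridian Pharma AG, giving 43% + 15% = 58%.
By parent–child attribution (R1), Oren Olsen is treated as owning Hana Olsen's 23% interest in Silverbay Foods Inc.
Chain via Meridian Pharma AG → Slate Partners LP (R2): 58% × 79% × 34% = 15.5788% of Beacon Services GmbH.
Chain via Silverbay Foods Inc. → Stonebridge Realty LP (R2): 23% × 17% × 37% = 1.4467% of Beacon Services GmbH.
Aggregating (R3): 15.5788% + 1.4467% = 17.0255%.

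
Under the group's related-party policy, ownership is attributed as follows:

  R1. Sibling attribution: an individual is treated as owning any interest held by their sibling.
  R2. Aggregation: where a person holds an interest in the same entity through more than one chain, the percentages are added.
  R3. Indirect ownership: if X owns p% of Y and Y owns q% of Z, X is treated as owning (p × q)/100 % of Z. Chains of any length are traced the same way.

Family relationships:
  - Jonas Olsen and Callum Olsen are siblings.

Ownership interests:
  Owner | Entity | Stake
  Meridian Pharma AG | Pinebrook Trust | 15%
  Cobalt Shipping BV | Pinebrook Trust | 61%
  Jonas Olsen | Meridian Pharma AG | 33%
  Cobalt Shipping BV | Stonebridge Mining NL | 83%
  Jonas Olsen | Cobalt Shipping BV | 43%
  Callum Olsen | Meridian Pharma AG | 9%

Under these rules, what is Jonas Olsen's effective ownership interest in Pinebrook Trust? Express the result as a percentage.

By sibling attribution (R1), Jonas Olsen is treated as also owning Callum Olsen's interest in Meridian Pharma AG, giving 33% + 9% = 42%.
Chain via Meridian Pharma AG (R3): 42% × 15% = 6.3% of Pinebrook Trust.
Chain via Cobalt Shipping BV (R3): 43% × 61% = 26.23% of Pinebrook Trust.
Aggregating (R2): 6.3% + 26.23% = 32.53%.

32.53%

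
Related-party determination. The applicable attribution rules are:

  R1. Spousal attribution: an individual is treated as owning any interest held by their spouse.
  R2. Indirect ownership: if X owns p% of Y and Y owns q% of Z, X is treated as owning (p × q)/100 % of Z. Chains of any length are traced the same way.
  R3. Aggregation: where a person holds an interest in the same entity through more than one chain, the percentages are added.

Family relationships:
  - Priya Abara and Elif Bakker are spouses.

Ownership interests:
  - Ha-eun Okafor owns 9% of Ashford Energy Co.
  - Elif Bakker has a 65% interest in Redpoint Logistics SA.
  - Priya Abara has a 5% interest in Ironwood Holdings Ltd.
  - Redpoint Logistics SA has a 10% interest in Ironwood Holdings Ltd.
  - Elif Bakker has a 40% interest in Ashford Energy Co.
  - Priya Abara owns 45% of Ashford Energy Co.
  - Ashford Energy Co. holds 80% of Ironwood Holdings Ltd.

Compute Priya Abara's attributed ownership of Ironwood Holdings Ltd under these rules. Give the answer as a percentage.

By spousal attribution (R1), Priya Abara is treated as also owning Elif Bakker's interest in Ashford Energy Co, giving 45% + 40% = 85%.
By spousal attribution (R1), Priya Abara is treated as owning Elif Bakker's 65% interest in Redpoint Logistics SA.
Chain via Ashford Energy Co. (R2): 85% × 80% = 68% of Ironwood Holdings Ltd.
Direct interest in Ironwood Holdings Ltd: 5%.
Chain via Redpoint Logistics SA (R2): 65% × 10% = 6.5% of Ironwood Holdings Ltd.
Aggregating (R3): 68% + 5% + 6.5% = 79.5%.

79.5%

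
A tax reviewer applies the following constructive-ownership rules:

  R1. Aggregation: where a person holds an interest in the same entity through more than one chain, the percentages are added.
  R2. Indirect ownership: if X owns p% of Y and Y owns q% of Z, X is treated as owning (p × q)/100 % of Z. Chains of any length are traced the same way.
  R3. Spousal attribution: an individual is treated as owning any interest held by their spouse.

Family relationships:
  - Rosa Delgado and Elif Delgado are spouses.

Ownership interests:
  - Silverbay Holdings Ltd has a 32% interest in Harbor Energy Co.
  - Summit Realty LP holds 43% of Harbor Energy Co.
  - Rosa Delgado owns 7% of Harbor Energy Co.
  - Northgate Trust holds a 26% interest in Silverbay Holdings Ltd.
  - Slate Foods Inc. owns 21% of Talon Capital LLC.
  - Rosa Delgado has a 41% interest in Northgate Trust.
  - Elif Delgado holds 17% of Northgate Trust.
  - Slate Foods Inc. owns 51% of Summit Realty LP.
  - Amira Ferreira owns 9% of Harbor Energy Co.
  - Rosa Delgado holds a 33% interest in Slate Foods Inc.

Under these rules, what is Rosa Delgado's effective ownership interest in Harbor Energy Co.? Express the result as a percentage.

By spousal attribution (R3), Rosa Delgado is treated as also owning Elif Delgado's interest in Northgate Trust, giving 41% + 17% = 58%.
Chain via Northgate Trust → Silverbay Holdings Ltd (R2): 58% × 26% × 32% = 4.8256% of Harbor Energy Co.
Chain via Slate Foods Inc. → Summit Realty LP (R2): 33% × 51% × 43% = 7.2369% of Harbor Energy Co.
Direct interest in Harbor Energy Co: 7%.
Aggregating (R1): 4.8256% + 7.2369% + 7% = 19.0625%.

19.0625%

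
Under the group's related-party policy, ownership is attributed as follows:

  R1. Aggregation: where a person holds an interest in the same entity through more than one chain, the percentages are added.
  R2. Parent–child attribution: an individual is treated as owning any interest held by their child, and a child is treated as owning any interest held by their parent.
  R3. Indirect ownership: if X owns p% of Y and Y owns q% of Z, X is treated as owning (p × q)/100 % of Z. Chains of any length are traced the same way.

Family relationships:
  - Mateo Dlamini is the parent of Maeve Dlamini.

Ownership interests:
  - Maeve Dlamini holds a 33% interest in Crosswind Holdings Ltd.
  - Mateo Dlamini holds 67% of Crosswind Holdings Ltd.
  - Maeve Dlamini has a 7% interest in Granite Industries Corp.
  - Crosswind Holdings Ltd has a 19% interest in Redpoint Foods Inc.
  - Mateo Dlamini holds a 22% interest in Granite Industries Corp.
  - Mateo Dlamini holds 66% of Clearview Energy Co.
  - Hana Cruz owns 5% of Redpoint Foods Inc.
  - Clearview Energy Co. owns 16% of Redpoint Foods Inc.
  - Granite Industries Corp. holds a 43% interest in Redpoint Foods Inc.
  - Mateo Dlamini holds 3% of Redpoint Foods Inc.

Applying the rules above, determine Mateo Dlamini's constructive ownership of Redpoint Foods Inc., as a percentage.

45.03%

By parent–child attribution (R2), Mateo Dlamini is treated as also owning Maeve Dlamini's interest in Granite Industries Corp, giving 22% + 7% = 29%.
By parent–child attribution (R2), Mateo Dlamini is treated as also owning Maeve Dlamini's interest in Crosswind Holdings Ltd, giving 67% + 33% = 100%.
Chain via Granite Industries Corp. (R3): 29% × 43% = 12.47% of Redpoint Foods Inc.
Chain via Crosswind Holdings Ltd (R3): 100% × 19% = 19% of Redpoint Foods Inc.
Chain via Clearview Energy Co. (R3): 66% × 16% = 10.56% of Redpoint Foods Inc.
Direct interest in Redpoint Foods Inc: 3%.
Aggregating (R1): 12.47% + 19% + 10.56% + 3% = 45.03%.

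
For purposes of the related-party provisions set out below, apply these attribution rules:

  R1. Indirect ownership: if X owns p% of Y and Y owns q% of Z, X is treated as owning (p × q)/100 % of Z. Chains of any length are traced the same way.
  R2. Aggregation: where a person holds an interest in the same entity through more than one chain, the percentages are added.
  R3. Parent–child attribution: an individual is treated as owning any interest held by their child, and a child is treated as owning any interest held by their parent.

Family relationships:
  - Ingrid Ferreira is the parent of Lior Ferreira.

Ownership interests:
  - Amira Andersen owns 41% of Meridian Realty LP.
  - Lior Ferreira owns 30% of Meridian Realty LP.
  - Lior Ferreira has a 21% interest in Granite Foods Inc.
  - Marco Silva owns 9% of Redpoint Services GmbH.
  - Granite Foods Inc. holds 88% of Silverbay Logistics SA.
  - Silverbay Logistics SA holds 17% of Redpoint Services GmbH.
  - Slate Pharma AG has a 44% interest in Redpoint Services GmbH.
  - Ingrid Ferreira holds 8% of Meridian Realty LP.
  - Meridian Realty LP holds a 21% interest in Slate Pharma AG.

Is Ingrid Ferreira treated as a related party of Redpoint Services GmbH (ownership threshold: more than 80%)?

No

By parent–child attribution (R3), Ingrid Ferreira is treated as also owning Lior Ferreira's interest in Meridian Realty LP, giving 8% + 30% = 38%.
By parent–child attribution (R3), Ingrid Ferreira is treated as owning Lior Ferreira's 21% interest in Granite Foods Inc.
Chain via Meridian Realty LP → Slate Pharma AG (R1): 38% × 21% × 44% = 3.5112% of Redpoint Services GmbH.
Chain via Granite Foods Inc. → Silverbay Logistics SA (R1): 21% × 88% × 17% = 3.1416% of Redpoint Services GmbH.
Aggregating (R2): 3.5112% + 3.1416% = 6.6528%.
6.6528% does not exceed the 80% threshold, so Ingrid is not a related party to Redpoint Services GmbH.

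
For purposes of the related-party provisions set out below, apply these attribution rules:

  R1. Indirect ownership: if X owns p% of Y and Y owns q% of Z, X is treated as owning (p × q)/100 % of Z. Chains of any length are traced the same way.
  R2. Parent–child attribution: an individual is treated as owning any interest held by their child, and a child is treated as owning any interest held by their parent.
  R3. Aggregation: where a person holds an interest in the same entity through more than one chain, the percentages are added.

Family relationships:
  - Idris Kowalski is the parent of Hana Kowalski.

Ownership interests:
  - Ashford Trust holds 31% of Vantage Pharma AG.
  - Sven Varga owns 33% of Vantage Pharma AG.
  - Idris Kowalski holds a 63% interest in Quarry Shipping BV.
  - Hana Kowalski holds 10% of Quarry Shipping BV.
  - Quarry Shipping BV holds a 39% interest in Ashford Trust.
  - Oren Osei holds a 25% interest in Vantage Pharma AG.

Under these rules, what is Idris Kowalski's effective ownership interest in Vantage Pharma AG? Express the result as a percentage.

8.8257%

By parent–child attribution (R2), Idris Kowalski is treated as also owning Hana Kowalski's interest in Quarry Shipping BV, giving 63% + 10% = 73%.
Chain via Quarry Shipping BV → Ashford Trust (R1): 73% × 39% × 31% = 8.8257% of Vantage Pharma AG.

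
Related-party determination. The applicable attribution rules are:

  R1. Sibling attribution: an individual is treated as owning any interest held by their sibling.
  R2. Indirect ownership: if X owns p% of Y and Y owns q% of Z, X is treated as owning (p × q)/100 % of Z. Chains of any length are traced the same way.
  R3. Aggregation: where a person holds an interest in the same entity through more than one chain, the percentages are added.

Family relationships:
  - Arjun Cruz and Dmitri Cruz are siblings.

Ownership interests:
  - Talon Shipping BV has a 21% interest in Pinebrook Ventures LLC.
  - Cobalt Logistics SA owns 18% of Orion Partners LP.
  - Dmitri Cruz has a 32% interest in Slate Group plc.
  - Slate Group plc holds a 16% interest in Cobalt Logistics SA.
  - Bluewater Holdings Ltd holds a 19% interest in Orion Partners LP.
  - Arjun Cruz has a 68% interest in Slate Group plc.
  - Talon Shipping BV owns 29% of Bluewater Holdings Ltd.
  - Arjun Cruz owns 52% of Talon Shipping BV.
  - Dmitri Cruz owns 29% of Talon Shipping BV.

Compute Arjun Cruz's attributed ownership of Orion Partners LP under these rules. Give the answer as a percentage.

7.3431%

By sibling attribution (R1), Arjun Cruz is treated as also owning Dmitri Cruz's interest in Slate Group plc, giving 68% + 32% = 100%.
By sibling attribution (R1), Arjun Cruz is treated as also owning Dmitri Cruz's interest in Talon Shipping BV, giving 52% + 29% = 81%.
Chain via Slate Group plc → Cobalt Logistics SA (R2): 100% × 16% × 18% = 2.88% of Orion Partners LP.
Chain via Talon Shipping BV → Bluewater Holdings Ltd (R2): 81% × 29% × 19% = 4.4631% of Orion Partners LP.
Aggregating (R3): 2.88% + 4.4631% = 7.3431%.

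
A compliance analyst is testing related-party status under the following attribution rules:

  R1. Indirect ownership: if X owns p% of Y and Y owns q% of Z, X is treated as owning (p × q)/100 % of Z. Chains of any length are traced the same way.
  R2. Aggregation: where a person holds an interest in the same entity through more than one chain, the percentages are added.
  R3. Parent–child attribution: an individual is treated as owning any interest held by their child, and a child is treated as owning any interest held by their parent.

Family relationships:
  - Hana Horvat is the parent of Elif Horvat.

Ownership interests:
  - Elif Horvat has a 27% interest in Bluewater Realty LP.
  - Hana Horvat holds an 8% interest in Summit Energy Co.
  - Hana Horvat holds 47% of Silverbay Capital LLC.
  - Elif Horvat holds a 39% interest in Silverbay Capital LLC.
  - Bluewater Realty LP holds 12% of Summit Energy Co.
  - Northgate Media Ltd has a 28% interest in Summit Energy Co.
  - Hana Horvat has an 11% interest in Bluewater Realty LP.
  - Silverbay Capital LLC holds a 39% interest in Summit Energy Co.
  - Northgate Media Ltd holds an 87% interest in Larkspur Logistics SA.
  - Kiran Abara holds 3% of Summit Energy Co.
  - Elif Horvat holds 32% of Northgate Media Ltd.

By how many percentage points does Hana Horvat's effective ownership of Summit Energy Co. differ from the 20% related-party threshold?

35.06

By parent–child attribution (R3), Hana Horvat is treated as also owning Elif Horvat's interest in Silverbay Capital LLC, giving 47% + 39% = 86%.
By parent–child attribution (R3), Hana Horvat is treated as also owning Elif Horvat's interest in Bluewater Realty LP, giving 11% + 27% = 38%.
By parent–child attribution (R3), Hana Horvat is treated as owning Elif Horvat's 32% interest in Northgate Media Ltd.
Chain via Silverbay Capital LLC (R1): 86% × 39% = 33.54% of Summit Energy Co.
Chain via Bluewater Realty LP (R1): 38% × 12% = 4.56% of Summit Energy Co.
Direct interest in Summit Energy Co: 8%.
Chain via Northgate Media Ltd (R1): 32% × 28% = 8.96% of Summit Energy Co.
Aggregating (R2): 33.54% + 4.56% + 8% + 8.96% = 55.06%.
55.06% exceeds the 20% threshold by 35.06 percentage points.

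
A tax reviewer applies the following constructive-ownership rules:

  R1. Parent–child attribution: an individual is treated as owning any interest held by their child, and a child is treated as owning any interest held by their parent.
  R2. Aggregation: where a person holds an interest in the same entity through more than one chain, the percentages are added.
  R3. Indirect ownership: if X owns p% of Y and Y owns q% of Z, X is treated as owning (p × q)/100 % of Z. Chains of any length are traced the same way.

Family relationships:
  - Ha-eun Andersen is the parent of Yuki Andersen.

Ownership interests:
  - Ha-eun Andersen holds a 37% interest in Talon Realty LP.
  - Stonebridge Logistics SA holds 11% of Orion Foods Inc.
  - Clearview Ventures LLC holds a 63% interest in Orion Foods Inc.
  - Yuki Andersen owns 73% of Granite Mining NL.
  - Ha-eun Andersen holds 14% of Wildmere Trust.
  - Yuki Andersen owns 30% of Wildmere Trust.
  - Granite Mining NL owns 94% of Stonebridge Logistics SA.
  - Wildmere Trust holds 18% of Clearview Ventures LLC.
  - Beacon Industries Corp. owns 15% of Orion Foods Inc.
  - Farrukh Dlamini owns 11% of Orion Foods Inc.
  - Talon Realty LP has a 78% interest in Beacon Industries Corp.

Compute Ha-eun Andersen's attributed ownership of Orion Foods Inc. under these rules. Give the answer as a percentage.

By parent–child attribution (R1), Ha-eun Andersen is treated as also owning Yuki Andersen's interest in Wildmere Trust, giving 14% + 30% = 44%.
By parent–child attribution (R1), Ha-eun Andersen is treated as owning Yuki Andersen's 73% interest in Granite Mining NL.
Chain via Talon Realty LP → Beacon Industries Corp. (R3): 37% × 78% × 15% = 4.329% of Orion Foods Inc.
Chain via Wildmere Trust → Clearview Ventures LLC (R3): 44% × 18% × 63% = 4.9896% of Orion Foods Inc.
Chain via Granite Mining NL → Stonebridge Logistics SA (R3): 73% × 94% × 11% = 7.5482% of Orion Foods Inc.
Aggregating (R2): 4.329% + 4.9896% + 7.5482% = 16.8668%.

16.8668%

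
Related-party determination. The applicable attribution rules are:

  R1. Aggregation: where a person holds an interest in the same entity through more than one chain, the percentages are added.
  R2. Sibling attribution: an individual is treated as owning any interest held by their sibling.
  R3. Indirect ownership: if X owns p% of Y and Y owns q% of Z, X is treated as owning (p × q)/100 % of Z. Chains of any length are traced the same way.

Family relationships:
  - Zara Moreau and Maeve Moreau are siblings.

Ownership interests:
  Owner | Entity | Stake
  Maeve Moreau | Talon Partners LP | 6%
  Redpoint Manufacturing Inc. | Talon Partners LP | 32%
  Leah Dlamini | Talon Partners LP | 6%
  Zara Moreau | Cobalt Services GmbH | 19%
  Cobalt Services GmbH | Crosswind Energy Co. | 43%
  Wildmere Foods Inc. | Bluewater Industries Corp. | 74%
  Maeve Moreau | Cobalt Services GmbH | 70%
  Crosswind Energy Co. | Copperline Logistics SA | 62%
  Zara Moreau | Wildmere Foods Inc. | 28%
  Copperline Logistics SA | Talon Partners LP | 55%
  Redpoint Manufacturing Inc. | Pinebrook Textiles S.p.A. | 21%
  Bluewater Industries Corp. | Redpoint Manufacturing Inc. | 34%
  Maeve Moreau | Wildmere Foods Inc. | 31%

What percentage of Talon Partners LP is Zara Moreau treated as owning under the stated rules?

By sibling attribution (R2), Zara Moreau is treated as also owning Maeve Moreau's interest in Cobalt Services GmbH, giving 19% + 70% = 89%.
By sibling attribution (R2), Zara Moreau is treated as also owning Maeve Moreau's interest in Wildmere Foods Inc, giving 28% + 31% = 59%.
By sibling attribution (R2), Zara Moreau is treated as owning Maeve Moreau's 6% interest in Talon Partners LP.
Chain via Cobalt Services GmbH → Crosswind Energy Co. → Copperline Logistics SA (R3): 89% × 43% × 62% × 55% = 13.05007% of Talon Partners LP.
Chain via Wildmere Foods Inc. → Bluewater Industries Corp. → Redpoint Manufacturing Inc. (R3): 59% × 74% × 34% × 32% = 4.750208% of Talon Partners LP.
Direct interest in Talon Partners LP: 6%.
Aggregating (R1): 13.05007% + 4.750208% + 6% = 23.800278%.

23.800278%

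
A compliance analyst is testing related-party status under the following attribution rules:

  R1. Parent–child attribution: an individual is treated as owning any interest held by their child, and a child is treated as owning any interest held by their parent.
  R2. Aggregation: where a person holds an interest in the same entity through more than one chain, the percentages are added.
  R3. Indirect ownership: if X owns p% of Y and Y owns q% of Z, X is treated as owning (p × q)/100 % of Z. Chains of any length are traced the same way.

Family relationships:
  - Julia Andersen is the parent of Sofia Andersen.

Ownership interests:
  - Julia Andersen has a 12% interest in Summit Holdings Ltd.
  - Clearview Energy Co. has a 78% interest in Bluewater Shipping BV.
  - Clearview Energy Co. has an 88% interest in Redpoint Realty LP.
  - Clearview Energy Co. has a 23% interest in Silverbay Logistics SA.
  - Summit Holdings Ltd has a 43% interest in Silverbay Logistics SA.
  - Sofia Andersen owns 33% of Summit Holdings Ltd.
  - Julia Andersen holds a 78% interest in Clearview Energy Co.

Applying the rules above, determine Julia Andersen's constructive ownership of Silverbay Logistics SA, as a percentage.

37.29%

By parent–child attribution (R1), Julia Andersen is treated as also owning Sofia Andersen's interest in Summit Holdings Ltd, giving 12% + 33% = 45%.
Chain via Clearview Energy Co. (R3): 78% × 23% = 17.94% of Silverbay Logistics SA.
Chain via Summit Holdings Ltd (R3): 45% × 43% = 19.35% of Silverbay Logistics SA.
Aggregating (R2): 17.94% + 19.35% = 37.29%.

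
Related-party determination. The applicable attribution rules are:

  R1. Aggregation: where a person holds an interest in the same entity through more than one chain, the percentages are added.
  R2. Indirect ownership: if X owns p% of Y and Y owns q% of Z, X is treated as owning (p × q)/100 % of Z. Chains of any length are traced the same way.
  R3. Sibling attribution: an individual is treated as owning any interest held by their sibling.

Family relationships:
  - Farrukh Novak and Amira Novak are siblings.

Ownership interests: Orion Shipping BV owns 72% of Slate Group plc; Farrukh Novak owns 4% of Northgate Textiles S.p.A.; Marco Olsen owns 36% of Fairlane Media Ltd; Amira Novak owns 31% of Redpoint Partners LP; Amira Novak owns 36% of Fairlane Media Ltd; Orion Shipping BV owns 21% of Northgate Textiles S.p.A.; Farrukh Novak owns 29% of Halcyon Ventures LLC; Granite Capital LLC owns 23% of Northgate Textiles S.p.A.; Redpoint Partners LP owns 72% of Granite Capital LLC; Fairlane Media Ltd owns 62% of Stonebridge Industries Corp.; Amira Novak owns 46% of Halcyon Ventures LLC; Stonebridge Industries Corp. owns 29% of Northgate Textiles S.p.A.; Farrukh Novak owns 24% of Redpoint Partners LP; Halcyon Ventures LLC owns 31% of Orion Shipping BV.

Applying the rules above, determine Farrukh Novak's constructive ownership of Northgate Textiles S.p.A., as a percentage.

By sibling attribution (R3), Farrukh Novak is treated as also owning Amira Novak's interest in Redpoint Partners LP, giving 24% + 31% = 55%.
By sibling attribution (R3), Farrukh Novak is treated as also owning Amira Novak's interest in Halcyon Ventures LLC, giving 29% + 46% = 75%.
By sibling attribution (R3), Farrukh Novak is treated as owning Amira Novak's 36% interest in Fairlane Media Ltd.
Chain via Redpoint Partners LP → Granite Capital LLC (R2): 55% × 72% × 23% = 9.108% of Northgate Textiles S.p.A.
Chain via Halcyon Ventures LLC → Orion Shipping BV (R2): 75% × 31% × 21% = 4.8825% of Northgate Textiles S.p.A.
Direct interest in Northgate Textiles S.p.A: 4%.
Chain via Fairlane Media Ltd → Stonebridge Industries Corp. (R2): 36% × 62% × 29% = 6.4728% of Northgate Textiles S.p.A.
Aggregating (R1): 9.108% + 4.8825% + 4% + 6.4728% = 24.4633%.

24.4633%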